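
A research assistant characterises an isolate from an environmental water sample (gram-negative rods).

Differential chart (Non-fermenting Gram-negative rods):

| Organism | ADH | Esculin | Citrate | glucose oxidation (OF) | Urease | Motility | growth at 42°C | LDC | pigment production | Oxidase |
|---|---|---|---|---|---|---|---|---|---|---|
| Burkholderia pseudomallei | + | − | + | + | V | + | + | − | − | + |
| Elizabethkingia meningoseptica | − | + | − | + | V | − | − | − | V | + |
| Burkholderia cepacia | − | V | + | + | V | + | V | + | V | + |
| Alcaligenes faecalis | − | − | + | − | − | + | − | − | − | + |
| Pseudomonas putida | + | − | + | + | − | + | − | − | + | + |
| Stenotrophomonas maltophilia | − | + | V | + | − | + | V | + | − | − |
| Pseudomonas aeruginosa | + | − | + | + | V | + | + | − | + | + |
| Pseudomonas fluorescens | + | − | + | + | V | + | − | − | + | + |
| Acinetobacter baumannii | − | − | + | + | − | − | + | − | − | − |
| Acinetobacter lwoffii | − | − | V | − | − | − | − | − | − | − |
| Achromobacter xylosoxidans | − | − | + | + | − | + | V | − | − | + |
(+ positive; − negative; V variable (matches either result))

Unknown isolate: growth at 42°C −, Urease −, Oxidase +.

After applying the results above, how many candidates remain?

6

Oxidase +: excludes Stenotrophomonas maltophilia, Acinetobacter baumannii, Acinetobacter lwoffii — 8 left.
growth at 42°C −: excludes Burkholderia pseudomallei, Pseudomonas aeruginosa — 6 left.
Urease −: all 6 remaining candidates are consistent.
Still consistent: Achromobacter xylosoxidans, Alcaligenes faecalis, Burkholderia cepacia, Elizabethkingia meningoseptica, Pseudomonas fluorescens, Pseudomonas putida.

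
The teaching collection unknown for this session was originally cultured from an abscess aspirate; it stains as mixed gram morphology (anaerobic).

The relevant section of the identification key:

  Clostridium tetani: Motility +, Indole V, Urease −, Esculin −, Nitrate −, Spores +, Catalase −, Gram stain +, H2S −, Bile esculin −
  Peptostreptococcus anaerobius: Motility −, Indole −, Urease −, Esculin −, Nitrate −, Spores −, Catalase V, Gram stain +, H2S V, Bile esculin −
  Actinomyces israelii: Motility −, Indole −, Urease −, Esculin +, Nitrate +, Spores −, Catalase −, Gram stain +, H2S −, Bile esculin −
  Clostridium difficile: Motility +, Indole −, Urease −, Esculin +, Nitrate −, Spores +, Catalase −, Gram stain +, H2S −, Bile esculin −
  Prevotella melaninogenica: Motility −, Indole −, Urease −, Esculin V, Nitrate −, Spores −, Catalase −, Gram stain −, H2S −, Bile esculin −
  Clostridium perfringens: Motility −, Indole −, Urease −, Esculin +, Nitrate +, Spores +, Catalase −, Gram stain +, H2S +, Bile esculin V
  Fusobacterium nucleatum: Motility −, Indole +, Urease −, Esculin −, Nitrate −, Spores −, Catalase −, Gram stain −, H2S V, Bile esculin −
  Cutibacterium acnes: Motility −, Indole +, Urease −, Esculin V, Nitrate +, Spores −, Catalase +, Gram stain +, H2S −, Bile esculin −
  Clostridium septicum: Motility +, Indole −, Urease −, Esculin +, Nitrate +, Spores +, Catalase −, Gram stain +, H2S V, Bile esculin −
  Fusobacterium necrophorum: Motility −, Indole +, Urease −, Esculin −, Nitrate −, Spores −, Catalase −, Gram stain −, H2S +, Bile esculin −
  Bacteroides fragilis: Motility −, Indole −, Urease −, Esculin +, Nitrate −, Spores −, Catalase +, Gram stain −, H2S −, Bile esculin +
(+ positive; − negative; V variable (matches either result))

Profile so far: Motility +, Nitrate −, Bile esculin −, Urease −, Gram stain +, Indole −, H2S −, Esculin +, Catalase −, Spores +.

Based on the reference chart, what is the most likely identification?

Clostridium difficile

Indole −: excludes Fusobacterium nucleatum, Cutibacterium acnes, Fusobacterium necrophorum — 8 left.
Esculin +: excludes Clostridium tetani, Peptostreptococcus anaerobius — 6 left.
Bile esculin −: excludes Bacteroides fragilis — 5 left.
Nitrate −: excludes Actinomyces israelii, Clostridium perfringens, Clostridium septicum — 2 left.
Urease −: all 2 remaining candidates are consistent.
Spores +: excludes Prevotella melaninogenica — 1 left.
H2S −: the one remaining candidate is consistent.
Gram stain +: the one remaining candidate is consistent.
Motility +: the one remaining candidate is consistent.
Catalase −: the one remaining candidate is consistent.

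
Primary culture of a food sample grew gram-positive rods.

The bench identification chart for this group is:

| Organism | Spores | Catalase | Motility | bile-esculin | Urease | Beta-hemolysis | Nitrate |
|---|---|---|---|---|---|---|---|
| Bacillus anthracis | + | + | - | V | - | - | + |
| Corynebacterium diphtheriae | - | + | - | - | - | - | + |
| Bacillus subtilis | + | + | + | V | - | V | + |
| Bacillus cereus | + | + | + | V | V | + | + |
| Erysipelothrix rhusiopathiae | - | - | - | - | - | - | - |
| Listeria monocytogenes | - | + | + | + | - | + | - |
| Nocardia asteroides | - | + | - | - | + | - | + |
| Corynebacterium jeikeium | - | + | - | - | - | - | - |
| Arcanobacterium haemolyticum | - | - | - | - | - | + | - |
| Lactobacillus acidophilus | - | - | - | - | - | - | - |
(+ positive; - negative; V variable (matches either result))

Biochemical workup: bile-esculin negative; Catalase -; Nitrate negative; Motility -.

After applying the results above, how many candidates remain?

Motility -: excludes Bacillus subtilis, Bacillus cereus, Listeria monocytogenes — 7 left.
bile-esculin -: all 7 remaining candidates are consistent.
Nitrate -: excludes Bacillus anthracis, Corynebacterium diphtheriae, Nocardia asteroides — 4 left.
Catalase -: excludes Corynebacterium jeikeium — 3 left.
Still consistent: Arcanobacterium haemolyticum, Erysipelothrix rhusiopathiae, Lactobacillus acidophilus.

3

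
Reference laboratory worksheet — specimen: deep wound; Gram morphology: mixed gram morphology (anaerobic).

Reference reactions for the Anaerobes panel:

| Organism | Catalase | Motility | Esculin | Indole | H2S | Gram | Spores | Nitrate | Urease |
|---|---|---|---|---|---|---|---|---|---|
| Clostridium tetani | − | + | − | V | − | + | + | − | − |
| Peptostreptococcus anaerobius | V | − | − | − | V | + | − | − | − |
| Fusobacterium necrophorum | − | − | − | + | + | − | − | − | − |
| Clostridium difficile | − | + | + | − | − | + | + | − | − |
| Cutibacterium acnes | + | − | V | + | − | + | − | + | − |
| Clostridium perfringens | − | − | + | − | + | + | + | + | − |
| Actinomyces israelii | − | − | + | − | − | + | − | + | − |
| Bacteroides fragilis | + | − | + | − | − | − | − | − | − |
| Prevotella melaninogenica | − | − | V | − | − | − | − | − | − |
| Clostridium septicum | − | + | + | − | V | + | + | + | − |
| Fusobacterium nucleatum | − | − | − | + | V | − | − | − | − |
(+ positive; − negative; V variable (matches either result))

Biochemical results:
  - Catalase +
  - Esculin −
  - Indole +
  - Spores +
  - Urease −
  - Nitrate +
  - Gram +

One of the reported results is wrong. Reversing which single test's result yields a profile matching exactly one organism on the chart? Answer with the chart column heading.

As reported, no row in the chart matches all 7 reactions.
Reversing Indole → still no organism matches.
Reversing Spores (to −) → unique match: Cutibacterium acnes.
Reversing Gram → still no organism matches.
Reversing Esculin → still no organism matches.
Reversing Nitrate → still no organism matches.
Reversing Catalase → still no organism matches.
Reversing Urease → still no organism matches.

Spores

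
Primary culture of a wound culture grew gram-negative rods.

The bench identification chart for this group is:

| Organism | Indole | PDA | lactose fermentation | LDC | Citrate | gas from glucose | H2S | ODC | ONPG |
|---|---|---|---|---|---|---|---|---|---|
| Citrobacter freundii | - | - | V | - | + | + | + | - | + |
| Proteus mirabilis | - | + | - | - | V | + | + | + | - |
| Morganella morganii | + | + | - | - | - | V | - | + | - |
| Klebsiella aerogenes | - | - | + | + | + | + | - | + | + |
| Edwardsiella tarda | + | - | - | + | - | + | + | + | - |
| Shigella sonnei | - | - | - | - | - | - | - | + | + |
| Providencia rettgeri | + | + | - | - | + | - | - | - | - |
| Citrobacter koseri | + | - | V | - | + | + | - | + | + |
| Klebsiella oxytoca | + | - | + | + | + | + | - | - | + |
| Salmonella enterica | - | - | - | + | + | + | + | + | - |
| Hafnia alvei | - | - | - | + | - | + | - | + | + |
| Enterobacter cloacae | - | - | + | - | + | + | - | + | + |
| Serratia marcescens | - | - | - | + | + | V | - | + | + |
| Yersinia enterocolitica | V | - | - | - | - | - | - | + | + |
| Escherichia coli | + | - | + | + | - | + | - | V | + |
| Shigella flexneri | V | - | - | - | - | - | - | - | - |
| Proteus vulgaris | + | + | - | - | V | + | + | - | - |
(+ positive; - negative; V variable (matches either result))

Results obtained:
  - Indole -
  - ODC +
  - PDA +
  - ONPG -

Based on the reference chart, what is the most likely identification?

Proteus mirabilis

Indole -: excludes 7 organisms — 10 left.
ONPG -: excludes 7 organisms — 3 left.
ODC +: excludes Shigella flexneri — 2 left.
PDA +: excludes Salmonella enterica — 1 left.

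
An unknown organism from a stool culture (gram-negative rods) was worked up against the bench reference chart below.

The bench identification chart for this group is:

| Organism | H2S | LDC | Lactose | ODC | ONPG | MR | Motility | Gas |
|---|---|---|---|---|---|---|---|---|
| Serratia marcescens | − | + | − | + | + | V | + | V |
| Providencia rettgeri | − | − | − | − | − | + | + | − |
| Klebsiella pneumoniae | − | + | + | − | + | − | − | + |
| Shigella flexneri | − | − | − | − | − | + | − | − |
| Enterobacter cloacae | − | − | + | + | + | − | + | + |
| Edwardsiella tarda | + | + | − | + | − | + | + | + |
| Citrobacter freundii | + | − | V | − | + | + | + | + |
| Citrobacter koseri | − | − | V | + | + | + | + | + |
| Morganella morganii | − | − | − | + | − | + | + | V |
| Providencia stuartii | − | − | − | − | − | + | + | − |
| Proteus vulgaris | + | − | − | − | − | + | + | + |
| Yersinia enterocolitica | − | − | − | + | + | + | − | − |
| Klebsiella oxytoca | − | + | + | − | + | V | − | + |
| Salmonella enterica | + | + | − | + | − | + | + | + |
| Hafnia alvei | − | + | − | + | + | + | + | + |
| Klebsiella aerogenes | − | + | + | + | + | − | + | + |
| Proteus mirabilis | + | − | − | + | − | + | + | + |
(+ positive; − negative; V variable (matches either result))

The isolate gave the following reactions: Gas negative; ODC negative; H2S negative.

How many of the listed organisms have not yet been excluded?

3

H2S −: excludes 5 organisms — 12 left.
ODC −: excludes 7 organisms — 5 left.
Gas −: excludes Klebsiella pneumoniae, Klebsiella oxytoca — 3 left.
Still consistent: Providencia rettgeri, Providencia stuartii, Shigella flexneri.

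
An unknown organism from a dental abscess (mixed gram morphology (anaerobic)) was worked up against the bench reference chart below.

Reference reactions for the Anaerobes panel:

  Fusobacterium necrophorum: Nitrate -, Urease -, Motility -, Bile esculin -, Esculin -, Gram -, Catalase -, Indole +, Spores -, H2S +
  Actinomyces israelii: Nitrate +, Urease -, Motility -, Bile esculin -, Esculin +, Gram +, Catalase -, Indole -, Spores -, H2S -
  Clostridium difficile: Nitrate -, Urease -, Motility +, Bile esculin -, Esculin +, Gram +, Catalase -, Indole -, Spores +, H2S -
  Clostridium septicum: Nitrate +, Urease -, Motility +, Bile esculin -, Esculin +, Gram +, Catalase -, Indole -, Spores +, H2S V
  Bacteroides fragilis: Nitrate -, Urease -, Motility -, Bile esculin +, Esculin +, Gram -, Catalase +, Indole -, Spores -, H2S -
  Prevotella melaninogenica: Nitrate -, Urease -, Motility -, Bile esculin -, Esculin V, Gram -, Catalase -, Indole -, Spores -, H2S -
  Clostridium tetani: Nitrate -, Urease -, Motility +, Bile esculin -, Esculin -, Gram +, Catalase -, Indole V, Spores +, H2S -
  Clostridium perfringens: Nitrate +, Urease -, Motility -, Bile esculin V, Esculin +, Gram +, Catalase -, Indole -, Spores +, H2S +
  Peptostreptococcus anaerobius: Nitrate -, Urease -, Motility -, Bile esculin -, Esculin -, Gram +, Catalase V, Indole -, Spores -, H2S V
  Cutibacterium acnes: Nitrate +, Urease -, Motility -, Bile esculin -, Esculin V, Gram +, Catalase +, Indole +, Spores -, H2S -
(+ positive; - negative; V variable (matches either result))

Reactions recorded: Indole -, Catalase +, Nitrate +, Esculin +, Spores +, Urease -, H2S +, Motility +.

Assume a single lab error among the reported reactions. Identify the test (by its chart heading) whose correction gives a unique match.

As reported, no row in the chart matches all 8 reactions.
Reversing Spores → still no organism matches.
Reversing H2S → still no organism matches.
Reversing Urease → still no organism matches.
Reversing Catalase (to -) → unique match: Clostridium septicum.
Reversing Indole → still no organism matches.
Reversing Nitrate → still no organism matches.
Reversing Esculin → still no organism matches.
Reversing Motility → still no organism matches.

Catalase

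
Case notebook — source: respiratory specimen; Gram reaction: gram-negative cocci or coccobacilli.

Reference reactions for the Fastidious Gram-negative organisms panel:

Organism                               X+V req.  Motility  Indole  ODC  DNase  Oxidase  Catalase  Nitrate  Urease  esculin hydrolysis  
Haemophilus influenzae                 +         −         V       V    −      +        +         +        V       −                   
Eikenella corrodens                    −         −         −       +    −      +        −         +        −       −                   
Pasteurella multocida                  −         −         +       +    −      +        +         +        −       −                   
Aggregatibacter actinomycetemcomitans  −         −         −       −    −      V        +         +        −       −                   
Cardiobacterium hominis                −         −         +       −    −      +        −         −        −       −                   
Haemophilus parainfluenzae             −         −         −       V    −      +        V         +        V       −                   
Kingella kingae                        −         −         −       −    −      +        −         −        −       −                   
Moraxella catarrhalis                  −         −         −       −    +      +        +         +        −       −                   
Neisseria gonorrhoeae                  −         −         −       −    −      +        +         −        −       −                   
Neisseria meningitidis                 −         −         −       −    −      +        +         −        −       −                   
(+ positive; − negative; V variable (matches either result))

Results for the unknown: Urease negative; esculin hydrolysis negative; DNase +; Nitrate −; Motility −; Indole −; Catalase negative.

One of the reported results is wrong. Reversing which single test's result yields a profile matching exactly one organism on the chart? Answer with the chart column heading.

As reported, no row in the chart matches all 7 reactions.
Reversing Nitrate → still no organism matches.
Reversing Urease → still no organism matches.
Reversing Indole → still no organism matches.
Reversing Catalase → still no organism matches.
Reversing Motility → still no organism matches.
Reversing esculin hydrolysis → still no organism matches.
Reversing DNase (to −) → unique match: Kingella kingae.

DNase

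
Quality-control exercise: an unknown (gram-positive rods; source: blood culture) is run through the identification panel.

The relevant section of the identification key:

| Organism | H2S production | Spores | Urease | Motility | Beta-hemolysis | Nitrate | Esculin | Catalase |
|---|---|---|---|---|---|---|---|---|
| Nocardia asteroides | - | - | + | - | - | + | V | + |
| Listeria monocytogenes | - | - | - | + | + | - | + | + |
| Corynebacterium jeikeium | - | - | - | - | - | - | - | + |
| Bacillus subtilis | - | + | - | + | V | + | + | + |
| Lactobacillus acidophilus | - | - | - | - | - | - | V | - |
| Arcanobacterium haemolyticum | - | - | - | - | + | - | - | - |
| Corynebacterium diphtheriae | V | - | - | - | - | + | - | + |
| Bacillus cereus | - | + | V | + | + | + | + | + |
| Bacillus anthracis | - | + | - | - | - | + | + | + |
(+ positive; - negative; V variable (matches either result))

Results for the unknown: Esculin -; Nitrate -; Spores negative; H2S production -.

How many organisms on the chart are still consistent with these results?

Spores -: excludes Bacillus subtilis, Bacillus cereus, Bacillus anthracis — 6 left.
Esculin -: excludes Listeria monocytogenes — 5 left.
H2S production -: all 5 remaining candidates are consistent.
Nitrate -: excludes Nocardia asteroides, Corynebacterium diphtheriae — 3 left.
Still consistent: Arcanobacterium haemolyticum, Corynebacterium jeikeium, Lactobacillus acidophilus.

3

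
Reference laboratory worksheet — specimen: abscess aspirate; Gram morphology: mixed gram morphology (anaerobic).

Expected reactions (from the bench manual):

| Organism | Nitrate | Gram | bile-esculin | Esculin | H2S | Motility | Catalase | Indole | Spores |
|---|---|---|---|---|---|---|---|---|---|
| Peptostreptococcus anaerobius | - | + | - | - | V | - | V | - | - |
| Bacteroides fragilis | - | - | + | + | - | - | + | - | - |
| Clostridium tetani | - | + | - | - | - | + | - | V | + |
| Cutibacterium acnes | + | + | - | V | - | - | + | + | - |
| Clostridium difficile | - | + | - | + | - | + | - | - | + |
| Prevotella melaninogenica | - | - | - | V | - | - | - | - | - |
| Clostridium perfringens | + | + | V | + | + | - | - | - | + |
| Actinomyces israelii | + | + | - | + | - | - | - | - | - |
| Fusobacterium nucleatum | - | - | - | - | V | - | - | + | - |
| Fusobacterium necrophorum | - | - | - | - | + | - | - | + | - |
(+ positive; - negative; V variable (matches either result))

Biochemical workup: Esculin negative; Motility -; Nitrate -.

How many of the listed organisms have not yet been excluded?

Motility -: excludes Clostridium tetani, Clostridium difficile — 8 left.
Nitrate -: excludes Cutibacterium acnes, Clostridium perfringens, Actinomyces israelii — 5 left.
Esculin -: excludes Bacteroides fragilis — 4 left.
Still consistent: Fusobacterium necrophorum, Fusobacterium nucleatum, Peptostreptococcus anaerobius, Prevotella melaninogenica.

4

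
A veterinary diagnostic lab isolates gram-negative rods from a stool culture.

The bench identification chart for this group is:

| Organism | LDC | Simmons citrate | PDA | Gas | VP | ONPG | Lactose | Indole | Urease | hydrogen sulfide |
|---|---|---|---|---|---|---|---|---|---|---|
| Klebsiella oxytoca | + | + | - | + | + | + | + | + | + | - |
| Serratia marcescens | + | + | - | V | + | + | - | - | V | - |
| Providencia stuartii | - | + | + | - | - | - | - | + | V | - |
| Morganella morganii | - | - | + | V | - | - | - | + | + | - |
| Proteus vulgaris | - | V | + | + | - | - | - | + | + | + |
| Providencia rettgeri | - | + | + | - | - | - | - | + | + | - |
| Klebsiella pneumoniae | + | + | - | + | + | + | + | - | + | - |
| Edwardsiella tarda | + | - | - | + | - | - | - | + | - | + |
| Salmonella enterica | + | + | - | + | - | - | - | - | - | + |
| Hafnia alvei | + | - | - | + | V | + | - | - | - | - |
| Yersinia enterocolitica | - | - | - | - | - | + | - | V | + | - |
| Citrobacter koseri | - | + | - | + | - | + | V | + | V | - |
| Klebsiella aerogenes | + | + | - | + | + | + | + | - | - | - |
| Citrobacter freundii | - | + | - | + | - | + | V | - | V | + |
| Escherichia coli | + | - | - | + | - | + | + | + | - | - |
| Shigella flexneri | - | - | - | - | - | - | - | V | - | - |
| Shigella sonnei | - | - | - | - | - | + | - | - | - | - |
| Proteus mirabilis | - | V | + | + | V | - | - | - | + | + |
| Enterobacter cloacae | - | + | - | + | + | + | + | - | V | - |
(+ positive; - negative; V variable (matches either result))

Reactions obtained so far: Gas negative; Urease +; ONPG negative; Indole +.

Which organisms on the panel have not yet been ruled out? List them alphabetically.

Morganella morganii, Providencia rettgeri, Providencia stuartii

Indole +: excludes 9 organisms — 10 left.
Gas -: excludes 5 organisms — 5 left.
ONPG -: excludes Yersinia enterocolitica — 4 left.
Urease +: excludes Shigella flexneri — 3 left.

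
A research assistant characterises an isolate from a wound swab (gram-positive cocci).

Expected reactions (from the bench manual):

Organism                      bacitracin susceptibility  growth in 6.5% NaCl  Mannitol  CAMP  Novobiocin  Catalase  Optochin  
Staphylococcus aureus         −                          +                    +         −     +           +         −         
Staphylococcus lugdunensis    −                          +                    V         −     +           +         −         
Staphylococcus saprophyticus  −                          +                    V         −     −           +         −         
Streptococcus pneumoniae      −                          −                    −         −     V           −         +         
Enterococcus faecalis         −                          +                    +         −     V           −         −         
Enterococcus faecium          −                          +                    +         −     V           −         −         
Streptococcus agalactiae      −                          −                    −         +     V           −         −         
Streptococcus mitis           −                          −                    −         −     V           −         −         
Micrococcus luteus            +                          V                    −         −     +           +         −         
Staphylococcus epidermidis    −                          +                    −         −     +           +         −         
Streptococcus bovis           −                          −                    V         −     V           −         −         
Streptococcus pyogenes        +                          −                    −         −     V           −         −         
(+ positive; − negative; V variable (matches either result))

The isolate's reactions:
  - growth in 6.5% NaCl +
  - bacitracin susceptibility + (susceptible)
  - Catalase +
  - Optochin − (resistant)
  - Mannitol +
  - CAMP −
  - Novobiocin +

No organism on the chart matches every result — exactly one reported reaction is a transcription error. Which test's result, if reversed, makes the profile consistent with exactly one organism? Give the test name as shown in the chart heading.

Mannitol

As reported, no row in the chart matches all 7 reactions.
Reversing growth in 6.5% NaCl → still no organism matches.
Reversing Novobiocin → still no organism matches.
Reversing Catalase → still no organism matches.
Reversing Optochin → still no organism matches.
Reversing CAMP → still no organism matches.
Reversing Mannitol (to −) → unique match: Micrococcus luteus.
Reversing bacitracin susceptibility → 2 organisms match (not unique).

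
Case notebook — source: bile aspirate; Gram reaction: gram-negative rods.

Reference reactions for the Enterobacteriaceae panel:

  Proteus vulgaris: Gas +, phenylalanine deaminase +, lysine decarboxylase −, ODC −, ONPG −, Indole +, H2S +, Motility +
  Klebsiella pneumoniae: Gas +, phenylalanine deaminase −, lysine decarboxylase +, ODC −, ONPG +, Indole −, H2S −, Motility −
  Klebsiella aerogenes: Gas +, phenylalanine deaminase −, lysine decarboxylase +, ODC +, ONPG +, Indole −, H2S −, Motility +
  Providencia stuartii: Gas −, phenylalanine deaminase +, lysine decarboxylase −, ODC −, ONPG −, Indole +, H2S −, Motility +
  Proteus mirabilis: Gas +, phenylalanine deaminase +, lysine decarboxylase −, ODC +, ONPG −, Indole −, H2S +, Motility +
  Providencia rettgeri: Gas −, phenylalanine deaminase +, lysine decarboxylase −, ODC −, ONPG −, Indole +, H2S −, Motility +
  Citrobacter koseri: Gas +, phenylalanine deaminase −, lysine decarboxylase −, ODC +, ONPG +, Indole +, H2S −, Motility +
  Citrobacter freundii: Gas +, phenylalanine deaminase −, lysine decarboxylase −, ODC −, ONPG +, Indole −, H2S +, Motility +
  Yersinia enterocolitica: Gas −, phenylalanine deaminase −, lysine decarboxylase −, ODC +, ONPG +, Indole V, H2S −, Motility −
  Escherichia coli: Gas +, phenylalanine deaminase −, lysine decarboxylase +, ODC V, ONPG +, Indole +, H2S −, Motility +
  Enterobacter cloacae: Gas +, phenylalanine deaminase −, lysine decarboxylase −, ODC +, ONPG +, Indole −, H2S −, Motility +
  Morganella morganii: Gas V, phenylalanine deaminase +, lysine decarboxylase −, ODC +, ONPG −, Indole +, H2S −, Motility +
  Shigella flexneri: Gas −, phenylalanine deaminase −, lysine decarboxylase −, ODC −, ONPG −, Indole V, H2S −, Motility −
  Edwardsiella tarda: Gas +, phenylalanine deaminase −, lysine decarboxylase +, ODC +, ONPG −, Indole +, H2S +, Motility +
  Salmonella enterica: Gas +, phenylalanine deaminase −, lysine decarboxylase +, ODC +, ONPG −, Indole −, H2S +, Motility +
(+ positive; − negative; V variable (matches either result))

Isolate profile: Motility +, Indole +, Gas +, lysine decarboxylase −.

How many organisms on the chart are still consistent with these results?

Gas +: excludes Providencia stuartii, Providencia rettgeri, Yersinia enterocolitica, Shigella flexneri — 11 left.
Indole +: excludes 6 organisms — 5 left.
Motility +: all 5 remaining candidates are consistent.
lysine decarboxylase −: excludes Escherichia coli, Edwardsiella tarda — 3 left.
Still consistent: Citrobacter koseri, Morganella morganii, Proteus vulgaris.

3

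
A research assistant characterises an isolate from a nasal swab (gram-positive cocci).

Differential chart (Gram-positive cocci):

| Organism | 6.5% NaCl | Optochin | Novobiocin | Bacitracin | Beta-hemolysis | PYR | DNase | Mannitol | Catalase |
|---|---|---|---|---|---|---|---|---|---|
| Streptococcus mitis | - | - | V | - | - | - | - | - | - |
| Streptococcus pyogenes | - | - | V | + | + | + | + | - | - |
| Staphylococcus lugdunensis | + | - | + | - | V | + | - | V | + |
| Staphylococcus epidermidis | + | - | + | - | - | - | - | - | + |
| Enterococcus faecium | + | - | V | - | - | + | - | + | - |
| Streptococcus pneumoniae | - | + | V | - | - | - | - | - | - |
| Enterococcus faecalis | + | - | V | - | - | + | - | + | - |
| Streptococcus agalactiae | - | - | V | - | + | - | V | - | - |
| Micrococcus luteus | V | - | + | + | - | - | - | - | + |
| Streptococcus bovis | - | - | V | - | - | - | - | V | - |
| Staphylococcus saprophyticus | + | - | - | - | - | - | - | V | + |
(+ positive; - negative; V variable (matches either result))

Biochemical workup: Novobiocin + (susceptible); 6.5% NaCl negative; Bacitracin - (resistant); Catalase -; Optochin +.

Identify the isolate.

Streptococcus pneumoniae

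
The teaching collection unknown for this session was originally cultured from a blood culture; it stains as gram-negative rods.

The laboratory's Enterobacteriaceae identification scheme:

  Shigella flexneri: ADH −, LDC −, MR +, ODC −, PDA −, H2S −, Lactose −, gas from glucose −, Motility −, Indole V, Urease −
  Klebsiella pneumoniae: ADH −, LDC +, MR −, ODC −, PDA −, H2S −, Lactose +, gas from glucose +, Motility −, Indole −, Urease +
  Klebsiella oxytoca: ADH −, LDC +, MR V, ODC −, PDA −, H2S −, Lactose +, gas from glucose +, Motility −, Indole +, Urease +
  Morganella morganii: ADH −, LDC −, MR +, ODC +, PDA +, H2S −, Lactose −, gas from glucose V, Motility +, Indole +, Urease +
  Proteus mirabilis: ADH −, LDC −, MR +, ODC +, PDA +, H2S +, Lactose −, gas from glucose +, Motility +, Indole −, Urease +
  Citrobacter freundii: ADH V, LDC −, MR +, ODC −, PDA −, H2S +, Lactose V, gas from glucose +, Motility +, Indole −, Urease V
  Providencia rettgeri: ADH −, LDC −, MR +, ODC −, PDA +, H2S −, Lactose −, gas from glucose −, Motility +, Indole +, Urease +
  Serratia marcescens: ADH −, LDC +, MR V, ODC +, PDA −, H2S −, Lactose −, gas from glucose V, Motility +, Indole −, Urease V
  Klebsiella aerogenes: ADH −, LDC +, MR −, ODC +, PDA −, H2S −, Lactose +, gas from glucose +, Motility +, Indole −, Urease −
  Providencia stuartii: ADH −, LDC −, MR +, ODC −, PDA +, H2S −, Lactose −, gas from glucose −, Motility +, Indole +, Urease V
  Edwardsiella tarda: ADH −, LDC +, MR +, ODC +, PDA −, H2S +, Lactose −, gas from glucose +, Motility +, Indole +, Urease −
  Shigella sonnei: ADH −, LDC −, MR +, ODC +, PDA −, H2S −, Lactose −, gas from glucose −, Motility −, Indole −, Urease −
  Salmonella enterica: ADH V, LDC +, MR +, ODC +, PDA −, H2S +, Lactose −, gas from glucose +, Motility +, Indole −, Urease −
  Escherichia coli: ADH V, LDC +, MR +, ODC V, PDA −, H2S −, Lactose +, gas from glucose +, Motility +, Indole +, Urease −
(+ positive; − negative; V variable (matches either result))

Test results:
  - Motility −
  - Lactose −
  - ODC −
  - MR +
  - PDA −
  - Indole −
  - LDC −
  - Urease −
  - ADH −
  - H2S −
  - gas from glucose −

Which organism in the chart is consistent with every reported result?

Shigella flexneri

ADH −: all 14 remaining candidates are consistent.
Indole −: excludes 6 organisms — 8 left.
Lactose −: excludes Klebsiella pneumoniae, Klebsiella aerogenes — 6 left.
ODC −: excludes Proteus mirabilis, Serratia marcescens, Shigella sonnei, Salmonella enterica — 2 left.
H2S −: excludes Citrobacter freundii — 1 left.
MR +: the one remaining candidate is consistent.
Urease −: the one remaining candidate is consistent.
PDA −: the one remaining candidate is consistent.
Motility −: the one remaining candidate is consistent.
LDC −: the one remaining candidate is consistent.
gas from glucose −: the one remaining candidate is consistent.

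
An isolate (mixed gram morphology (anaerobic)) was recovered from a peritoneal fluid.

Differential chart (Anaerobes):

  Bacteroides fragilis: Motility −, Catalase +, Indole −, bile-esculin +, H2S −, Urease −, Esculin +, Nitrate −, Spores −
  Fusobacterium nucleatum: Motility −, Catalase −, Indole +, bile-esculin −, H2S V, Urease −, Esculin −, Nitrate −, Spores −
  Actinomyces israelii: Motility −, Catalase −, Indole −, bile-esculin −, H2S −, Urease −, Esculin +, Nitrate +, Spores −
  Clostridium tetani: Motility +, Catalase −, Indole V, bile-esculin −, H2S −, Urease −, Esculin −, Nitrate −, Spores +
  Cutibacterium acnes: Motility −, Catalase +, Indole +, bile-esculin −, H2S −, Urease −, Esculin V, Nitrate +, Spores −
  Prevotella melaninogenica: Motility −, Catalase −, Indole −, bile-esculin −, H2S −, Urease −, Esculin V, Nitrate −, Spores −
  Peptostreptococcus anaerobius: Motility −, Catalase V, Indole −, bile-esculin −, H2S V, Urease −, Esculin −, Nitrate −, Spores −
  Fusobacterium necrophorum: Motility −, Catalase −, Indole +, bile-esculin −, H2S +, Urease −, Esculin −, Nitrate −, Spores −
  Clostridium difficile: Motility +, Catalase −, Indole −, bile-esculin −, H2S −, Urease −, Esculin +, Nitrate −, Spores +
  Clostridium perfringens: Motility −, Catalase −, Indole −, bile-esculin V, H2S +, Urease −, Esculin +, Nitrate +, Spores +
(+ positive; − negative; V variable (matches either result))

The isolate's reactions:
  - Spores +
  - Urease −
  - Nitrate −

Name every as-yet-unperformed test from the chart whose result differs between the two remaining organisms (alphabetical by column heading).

Nitrate −: excludes Actinomyces israelii, Cutibacterium acnes, Clostridium perfringens — 7 left.
Urease −: all 7 remaining candidates are consistent.
Spores +: excludes 5 organisms — 2 left.
Two candidates remain: Clostridium difficile and Clostridium tetani.
  Motility: + vs + — same for both, does not separate.
  Catalase: − vs − — same for both, does not separate.
  Indole: − vs V — variable for at least one, does not separate.
  bile-esculin: − vs − — same for both, does not separate.
  H2S: − vs − — same for both, does not separate.
  Esculin: Clostridium difficile +, Clostridium tetani − — discriminates.

Esculin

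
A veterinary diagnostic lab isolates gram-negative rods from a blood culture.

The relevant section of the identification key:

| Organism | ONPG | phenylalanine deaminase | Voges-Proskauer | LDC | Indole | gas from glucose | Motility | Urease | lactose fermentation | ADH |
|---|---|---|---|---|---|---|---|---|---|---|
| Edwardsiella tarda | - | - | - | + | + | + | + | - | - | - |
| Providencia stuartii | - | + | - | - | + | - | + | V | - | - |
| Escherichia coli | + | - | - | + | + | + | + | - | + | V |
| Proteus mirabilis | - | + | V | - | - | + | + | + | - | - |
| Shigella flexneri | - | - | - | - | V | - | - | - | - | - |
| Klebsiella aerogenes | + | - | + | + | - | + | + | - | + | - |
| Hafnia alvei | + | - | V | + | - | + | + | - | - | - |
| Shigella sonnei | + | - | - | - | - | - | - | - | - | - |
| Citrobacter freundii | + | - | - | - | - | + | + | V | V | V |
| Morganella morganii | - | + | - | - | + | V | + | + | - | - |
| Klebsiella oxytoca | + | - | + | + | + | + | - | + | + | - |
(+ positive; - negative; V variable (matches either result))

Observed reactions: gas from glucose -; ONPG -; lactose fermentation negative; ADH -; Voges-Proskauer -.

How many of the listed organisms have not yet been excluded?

3

lactose fermentation -: excludes Escherichia coli, Klebsiella aerogenes, Klebsiella oxytoca — 8 left.
gas from glucose -: excludes Edwardsiella tarda, Proteus mirabilis, Hafnia alvei, Citrobacter freundii — 4 left.
ADH -: all 4 remaining candidates are consistent.
Voges-Proskauer -: all 4 remaining candidates are consistent.
ONPG -: excludes Shigella sonnei — 3 left.
Still consistent: Morganella morganii, Providencia stuartii, Shigella flexneri.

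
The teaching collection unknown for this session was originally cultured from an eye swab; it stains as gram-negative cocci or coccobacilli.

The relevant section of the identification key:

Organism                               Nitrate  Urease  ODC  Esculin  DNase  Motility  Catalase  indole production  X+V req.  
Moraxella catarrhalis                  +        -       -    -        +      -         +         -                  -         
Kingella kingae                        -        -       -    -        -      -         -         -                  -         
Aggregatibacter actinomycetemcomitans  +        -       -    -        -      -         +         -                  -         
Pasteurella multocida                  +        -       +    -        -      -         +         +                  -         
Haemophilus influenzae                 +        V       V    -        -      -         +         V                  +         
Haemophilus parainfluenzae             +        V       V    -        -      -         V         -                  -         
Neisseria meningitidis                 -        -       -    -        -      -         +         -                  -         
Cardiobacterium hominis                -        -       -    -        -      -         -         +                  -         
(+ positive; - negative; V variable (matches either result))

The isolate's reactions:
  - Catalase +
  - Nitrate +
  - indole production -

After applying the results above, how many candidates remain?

4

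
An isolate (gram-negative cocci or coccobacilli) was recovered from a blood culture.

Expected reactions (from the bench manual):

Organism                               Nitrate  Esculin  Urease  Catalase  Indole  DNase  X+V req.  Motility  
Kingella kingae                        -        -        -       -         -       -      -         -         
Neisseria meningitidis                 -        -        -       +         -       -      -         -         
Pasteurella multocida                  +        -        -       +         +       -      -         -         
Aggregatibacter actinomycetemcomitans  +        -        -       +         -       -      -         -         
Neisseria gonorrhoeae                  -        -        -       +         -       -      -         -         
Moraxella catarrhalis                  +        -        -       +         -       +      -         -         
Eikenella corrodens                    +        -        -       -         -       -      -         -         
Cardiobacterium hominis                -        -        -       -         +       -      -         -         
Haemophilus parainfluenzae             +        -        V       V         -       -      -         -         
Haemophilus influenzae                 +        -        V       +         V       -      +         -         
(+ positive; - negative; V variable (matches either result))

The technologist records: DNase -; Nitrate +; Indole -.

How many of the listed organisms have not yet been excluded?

4

DNase -: excludes Moraxella catarrhalis — 9 left.
Indole -: excludes Pasteurella multocida, Cardiobacterium hominis — 7 left.
Nitrate +: excludes Kingella kingae, Neisseria meningitidis, Neisseria gonorrhoeae — 4 left.
Still consistent: Aggregatibacter actinomycetemcomitans, Eikenella corrodens, Haemophilus influenzae, Haemophilus parainfluenzae.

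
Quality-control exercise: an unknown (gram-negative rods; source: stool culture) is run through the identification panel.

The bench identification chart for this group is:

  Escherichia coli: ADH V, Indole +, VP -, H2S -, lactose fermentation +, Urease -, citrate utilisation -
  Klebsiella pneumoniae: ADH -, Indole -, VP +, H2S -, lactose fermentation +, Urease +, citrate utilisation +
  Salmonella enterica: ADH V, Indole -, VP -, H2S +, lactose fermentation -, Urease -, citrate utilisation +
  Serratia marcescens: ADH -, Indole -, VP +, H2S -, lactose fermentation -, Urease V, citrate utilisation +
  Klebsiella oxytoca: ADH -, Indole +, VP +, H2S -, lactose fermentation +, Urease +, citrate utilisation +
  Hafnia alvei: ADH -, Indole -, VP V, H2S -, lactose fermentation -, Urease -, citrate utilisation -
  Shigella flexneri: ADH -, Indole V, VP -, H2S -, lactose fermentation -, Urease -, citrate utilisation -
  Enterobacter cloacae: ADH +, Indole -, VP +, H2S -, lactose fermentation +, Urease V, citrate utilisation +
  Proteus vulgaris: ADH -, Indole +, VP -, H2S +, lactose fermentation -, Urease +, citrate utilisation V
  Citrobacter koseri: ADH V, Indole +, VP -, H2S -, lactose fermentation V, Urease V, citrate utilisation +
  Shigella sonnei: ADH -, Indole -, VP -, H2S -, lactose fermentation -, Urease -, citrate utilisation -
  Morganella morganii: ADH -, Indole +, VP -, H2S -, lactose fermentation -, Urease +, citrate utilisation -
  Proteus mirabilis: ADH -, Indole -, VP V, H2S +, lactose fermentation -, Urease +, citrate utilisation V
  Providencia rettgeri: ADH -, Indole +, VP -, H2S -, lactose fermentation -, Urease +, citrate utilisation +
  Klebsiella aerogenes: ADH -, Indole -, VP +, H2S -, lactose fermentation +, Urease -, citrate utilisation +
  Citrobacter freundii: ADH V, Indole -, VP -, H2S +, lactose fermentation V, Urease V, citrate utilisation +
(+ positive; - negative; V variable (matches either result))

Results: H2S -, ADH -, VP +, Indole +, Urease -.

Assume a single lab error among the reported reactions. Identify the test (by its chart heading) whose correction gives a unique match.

Urease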